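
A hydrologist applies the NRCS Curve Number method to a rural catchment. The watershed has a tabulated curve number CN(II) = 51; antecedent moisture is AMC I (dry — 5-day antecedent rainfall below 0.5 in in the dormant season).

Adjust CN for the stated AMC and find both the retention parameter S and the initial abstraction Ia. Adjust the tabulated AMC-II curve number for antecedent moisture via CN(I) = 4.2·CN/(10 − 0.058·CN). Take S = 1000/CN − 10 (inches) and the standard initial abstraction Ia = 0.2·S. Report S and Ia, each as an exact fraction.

Adjust CN=51 to AMC I: 4.2·51/(10 − 0.058·51) → (1071/5) ÷ (3521/500) = 15300/503 ≈ 30.417
S = 1000/(15300/503) − 10 = 3500/153 in ≈ 22.876 in
Initial abstraction Ia = S/5 = (3500/153)/5 = 700/153 ≈ 4.575 in

S = 3500/153 in ≈ 22.876 in; Ia = 700/153 in ≈ 4.575 in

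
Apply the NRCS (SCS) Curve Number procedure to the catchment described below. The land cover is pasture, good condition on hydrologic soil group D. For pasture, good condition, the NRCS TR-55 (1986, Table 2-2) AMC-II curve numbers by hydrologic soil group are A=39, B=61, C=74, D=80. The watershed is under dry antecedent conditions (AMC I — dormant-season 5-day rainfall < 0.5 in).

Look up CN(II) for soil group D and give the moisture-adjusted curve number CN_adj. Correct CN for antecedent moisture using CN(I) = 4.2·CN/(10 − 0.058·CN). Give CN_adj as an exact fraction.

NRCS table: pasture, good condition, soil group D → CN(II) = 80
Dry (AMC I): CN(I) = 4.2·80/(10 − 0.058·80) = 336/(134/25) = 4200/67 ≈ 62.687

CN_adj = 4200/67 ≈ 62.687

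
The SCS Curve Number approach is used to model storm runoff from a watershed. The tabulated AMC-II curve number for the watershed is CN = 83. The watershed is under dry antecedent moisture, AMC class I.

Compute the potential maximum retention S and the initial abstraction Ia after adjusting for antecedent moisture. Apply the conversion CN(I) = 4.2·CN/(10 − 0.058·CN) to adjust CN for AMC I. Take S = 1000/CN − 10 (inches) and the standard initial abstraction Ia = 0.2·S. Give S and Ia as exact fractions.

CN(I) from CN(II)=83: (4.2·83)/(10 − 0.058·83) = 174300/2593 ≈ 67.219
Retention S: 1000/CN − 10 with CN=67.219 → S = 8500/1743 ≈ 4.877 in
Ia = 0.2S: 0.2·4.877 = 0.975 in (exactly 1700/1743)

S = 8500/1743 in ≈ 4.877 in; Ia = 1700/1743 in ≈ 0.975 in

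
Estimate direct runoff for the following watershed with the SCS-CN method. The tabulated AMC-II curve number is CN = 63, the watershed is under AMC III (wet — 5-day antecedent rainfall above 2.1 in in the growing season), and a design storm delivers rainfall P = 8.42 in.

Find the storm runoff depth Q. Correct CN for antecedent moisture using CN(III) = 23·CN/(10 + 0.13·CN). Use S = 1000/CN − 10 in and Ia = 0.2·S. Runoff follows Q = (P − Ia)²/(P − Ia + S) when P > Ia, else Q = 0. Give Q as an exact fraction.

Q = 328362234841/54919201050 in ≈ 5.979 in

Adjust CN=63 to AMC III: 23·63/(10 + 0.13·63) → 1449 ÷ (1819/100) = 144900/1819 ≈ 79.659
S = 1000/(144900/1819) − 10 = 3700/1449 in ≈ 2.553 in
Ia = 0.2·(3700/1449) = 740/1449 in ≈ 0.511 in
Excess rainfall: 8.420 − 0.511 = 7.909 in; P > Ia so Q > 0
Runoff Q = (P−Ia)²/(P−Ia+S) = (7.909)²/(7.909+2.553) = 328362234841/54919201050 ≈ 5.979 in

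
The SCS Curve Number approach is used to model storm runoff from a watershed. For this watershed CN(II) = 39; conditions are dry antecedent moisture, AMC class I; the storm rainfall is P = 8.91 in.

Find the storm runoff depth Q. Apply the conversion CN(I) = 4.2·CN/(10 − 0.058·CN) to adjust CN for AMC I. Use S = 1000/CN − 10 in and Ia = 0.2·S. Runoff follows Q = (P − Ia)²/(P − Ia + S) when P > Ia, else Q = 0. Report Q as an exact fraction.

Adjust CN=39 to AMC I: 4.2·39/(10 − 0.058·39) → (819/5) ÷ (3869/500) = 81900/3869 ≈ 21.168
Max retention: S = 1000/(81900/3869) − 10 = 30500/819 in (≈ 37.241 in)
Ia = 0.2·(30500/819) = 6100/819 in ≈ 7.448 in
Excess rainfall: 8.910 − 7.448 = 1.462 in; P > Ia so Q > 0
Q: (119729/81900)² ÷ (3169729/81900) = 14335033441/259600805100 in (≈ 0.055 in)

Q = 14335033441/259600805100 in ≈ 0.055 in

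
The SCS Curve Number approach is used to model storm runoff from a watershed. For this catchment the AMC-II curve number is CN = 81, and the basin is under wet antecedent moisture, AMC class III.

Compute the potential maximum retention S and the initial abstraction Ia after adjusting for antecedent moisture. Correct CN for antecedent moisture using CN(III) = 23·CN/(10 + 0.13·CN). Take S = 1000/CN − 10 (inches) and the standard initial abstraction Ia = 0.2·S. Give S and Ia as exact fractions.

S = 1900/1863 in ≈ 1.020 in; Ia = 380/1863 in ≈ 0.204 in

CN(III) from CN(II)=81: (23·81)/(10 + 0.13·81) = 186300/2053 ≈ 90.745
S = 1000/(186300/2053) − 10 = 1900/1863 in ≈ 1.020 in
Initial abstraction Ia = S/5 = (1900/1863)/5 = 380/1863 ≈ 0.204 in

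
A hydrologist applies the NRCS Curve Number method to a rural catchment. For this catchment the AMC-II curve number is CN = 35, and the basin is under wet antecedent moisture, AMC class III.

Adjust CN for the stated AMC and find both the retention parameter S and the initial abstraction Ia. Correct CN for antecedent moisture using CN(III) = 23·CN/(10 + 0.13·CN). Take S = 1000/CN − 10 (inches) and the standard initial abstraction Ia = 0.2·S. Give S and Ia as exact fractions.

S = 1300/161 in ≈ 8.075 in; Ia = 260/161 in ≈ 1.615 in

CN(III) from CN(II)=35: (23·35)/(10 + 0.13·35) = 16100/291 ≈ 55.326
Retention S: 1000/CN − 10 with CN=55.326 → S = 1300/161 ≈ 8.075 in
Initial abstraction Ia = S/5 = (1300/161)/5 = 260/161 ≈ 1.615 in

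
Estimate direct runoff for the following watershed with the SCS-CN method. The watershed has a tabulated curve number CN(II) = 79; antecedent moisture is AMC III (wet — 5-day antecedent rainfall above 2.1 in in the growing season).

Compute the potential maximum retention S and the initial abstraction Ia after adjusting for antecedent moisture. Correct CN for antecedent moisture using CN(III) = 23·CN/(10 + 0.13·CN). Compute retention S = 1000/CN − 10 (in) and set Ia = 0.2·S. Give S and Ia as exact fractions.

S = 2100/1817 in ≈ 1.156 in; Ia = 420/1817 in ≈ 0.231 in

CN(III) from CN(II)=79: (23·79)/(10 + 0.13·79) = 181700/2027 ≈ 89.640
S = 1000/(181700/2027) − 10 = 2100/1817 in ≈ 1.156 in
Ia = 0.2S: 0.2·1.156 = 0.231 in (exactly 420/1817)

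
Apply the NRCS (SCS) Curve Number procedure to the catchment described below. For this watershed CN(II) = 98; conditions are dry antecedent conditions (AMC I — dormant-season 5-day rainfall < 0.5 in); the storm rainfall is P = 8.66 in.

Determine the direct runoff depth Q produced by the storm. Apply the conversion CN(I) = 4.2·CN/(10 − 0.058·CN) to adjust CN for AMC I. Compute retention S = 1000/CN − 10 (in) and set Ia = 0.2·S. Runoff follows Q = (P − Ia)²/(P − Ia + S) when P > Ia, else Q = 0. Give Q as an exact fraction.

CN(I) from CN(II)=98: (4.2·98)/(10 − 0.058·98) = 102900/1079 ≈ 95.366
Max retention: S = 1000/(102900/1079) − 10 = 500/1029 in (≈ 0.486 in)
Ia = 0.2·(500/1029) = 100/1029 in ≈ 0.097 in
P − Ia = 8.660 − 0.097 = 440557/51450 ≈ 8.563 in (> 0, runoff occurs)
Runoff Q = (P−Ia)²/(P−Ia+S) = (8.563)²/(8.563+0.486) = 194090470249/23952907650 ≈ 8.103 in

Q = 194090470249/23952907650 in ≈ 8.103 in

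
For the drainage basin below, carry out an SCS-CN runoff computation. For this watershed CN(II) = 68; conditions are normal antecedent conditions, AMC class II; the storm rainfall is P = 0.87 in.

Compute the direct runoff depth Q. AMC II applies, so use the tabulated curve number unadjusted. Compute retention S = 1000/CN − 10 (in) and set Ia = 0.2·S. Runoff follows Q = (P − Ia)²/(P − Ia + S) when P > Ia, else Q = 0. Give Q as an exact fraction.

CN(II) = 68; AMC II needs no correction.
Max retention: S = 1000/68 − 10 = 80/17 in (≈ 4.706 in)
Initial abstraction Ia = S/5 = (80/17)/5 = 16/17 ≈ 0.941 in
P = 0.870 ≤ Ia = 0.941 in: entire storm abstracted, Q = 0.

Q = 0 in ≈ 0.000 in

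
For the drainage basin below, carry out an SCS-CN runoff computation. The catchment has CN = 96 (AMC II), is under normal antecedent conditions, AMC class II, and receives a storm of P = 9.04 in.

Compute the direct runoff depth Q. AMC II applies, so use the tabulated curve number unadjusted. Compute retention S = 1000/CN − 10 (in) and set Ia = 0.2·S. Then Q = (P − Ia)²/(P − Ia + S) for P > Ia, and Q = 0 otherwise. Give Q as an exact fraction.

Q = 7219969/843600 in ≈ 8.559 in

CN(II) = 96; AMC II needs no correction.
Max retention: S = 1000/96 − 10 = 5/12 in (≈ 0.417 in)
Ia = 0.2·(5/12) = 1/12 in ≈ 0.083 in
P − Ia = 9.040 − 0.083 = 2687/300 ≈ 8.957 in (> 0, runoff occurs)
Runoff Q = (P−Ia)²/(P−Ia+S) = (8.957)²/(8.957+0.417) = 7219969/843600 ≈ 8.559 in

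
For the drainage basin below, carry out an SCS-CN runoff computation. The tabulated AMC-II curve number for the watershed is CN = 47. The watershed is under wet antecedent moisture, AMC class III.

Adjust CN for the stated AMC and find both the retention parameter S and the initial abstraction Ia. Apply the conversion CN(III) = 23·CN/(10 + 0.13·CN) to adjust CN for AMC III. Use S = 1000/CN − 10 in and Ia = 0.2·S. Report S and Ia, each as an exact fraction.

Wet (AMC III): CN(III) = 23·47/(10 + 0.13·47) = 1081/(1611/100) = 108100/1611 ≈ 67.101
S = 1000/(108100/1611) − 10 = 5300/1081 in ≈ 4.903 in
Ia = 0.2·(5300/1081) = 1060/1081 in ≈ 0.981 in

S = 5300/1081 in ≈ 4.903 in; Ia = 1060/1081 in ≈ 0.981 in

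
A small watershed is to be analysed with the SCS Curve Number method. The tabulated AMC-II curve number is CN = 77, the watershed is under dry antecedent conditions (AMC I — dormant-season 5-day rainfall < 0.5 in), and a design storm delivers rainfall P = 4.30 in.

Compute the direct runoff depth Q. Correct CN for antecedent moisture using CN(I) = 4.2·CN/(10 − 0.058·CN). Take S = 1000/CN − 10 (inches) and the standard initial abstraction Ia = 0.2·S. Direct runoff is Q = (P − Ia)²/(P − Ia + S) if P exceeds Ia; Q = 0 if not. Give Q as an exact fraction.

CN(I) from CN(II)=77: (4.2·77)/(10 − 0.058·77) = 161700/2767 ≈ 58.439
S = 1000/(161700/2767) − 10 = 11500/1617 in ≈ 7.112 in
Initial abstraction Ia = S/5 = (11500/1617)/5 = 2300/1617 ≈ 1.422 in
Excess rainfall: 4.300 − 1.422 = 2.878 in; P > Ia so Q > 0
Runoff Q = (P−Ia)²/(P−Ia+S) = (2.878)²/(2.878+7.112) = 2165133961/2611956270 ≈ 0.829 in

Q = 2165133961/2611956270 in ≈ 0.829 in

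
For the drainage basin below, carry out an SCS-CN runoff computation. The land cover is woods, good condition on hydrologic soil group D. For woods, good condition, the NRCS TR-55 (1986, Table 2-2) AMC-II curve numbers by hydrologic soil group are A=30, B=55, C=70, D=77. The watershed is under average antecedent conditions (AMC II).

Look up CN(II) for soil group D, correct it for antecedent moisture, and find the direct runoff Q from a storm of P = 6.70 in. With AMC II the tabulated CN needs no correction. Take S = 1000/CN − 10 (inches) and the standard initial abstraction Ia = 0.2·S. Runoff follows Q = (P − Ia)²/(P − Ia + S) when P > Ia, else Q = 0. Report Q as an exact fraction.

NRCS table: woods, good condition, soil group D → CN(II) = 77
AMC II — tabulated CN = 77 applies directly.
S = 1000/77 − 10 = 230/77 in ≈ 2.987 in
Ia = 0.2S: 0.2·2.987 = 0.597 in (exactly 46/77)
Since P=6.700 > Ia=0.597: effective rainfall P−Ia = 4699/770 in
Runoff Q = (P−Ia)²/(P−Ia+S) = (6.103)²/(6.103+2.987) = 22080601/5389230 ≈ 4.097 in

Q = 22080601/5389230 in ≈ 4.097 in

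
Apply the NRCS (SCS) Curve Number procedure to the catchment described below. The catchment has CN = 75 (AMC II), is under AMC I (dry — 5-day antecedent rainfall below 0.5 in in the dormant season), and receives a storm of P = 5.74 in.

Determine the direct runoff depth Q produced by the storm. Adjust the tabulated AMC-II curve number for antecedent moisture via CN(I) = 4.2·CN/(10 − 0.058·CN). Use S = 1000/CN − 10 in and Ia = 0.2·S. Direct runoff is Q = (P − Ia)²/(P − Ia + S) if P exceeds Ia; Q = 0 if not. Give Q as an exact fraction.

Adjust CN=75 to AMC I: 4.2·75/(10 − 0.058·75) → 315 ÷ (113/20) = 6300/113 ≈ 55.752
S = 1000/(6300/113) − 10 = 500/63 in ≈ 7.937 in
Ia = 0.2S: 0.2·7.937 = 1.587 in (exactly 100/63)
Excess rainfall: 5.740 − 1.587 = 4.153 in; P > Ia so Q > 0
Q: (13081/3150)² ÷ (38081/3150) = 171112561/119955150 in (≈ 1.426 in)

Q = 171112561/119955150 in ≈ 1.426 in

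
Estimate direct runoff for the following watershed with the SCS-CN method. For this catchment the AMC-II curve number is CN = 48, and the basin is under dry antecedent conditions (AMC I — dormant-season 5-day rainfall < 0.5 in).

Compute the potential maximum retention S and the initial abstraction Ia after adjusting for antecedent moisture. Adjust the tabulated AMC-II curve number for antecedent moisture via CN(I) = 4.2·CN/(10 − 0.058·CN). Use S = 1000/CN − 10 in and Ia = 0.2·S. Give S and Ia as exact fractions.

S = 1625/63 in ≈ 25.794 in; Ia = 325/63 in ≈ 5.159 in

CN(I) from CN(II)=48: (4.2·48)/(10 − 0.058·48) = 12600/451 ≈ 27.938
Max retention: S = 1000/(12600/451) − 10 = 1625/63 in (≈ 25.794 in)
Ia = 0.2S: 0.2·25.794 = 5.159 in (exactly 325/63)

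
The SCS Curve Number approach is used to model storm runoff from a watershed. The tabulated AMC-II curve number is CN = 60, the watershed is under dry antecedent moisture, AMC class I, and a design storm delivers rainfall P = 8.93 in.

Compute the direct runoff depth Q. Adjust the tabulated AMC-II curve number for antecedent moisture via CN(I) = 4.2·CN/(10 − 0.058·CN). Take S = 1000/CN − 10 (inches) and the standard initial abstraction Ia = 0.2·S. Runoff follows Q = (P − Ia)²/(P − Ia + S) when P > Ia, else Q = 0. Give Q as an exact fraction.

Adjust CN=60 to AMC I: 4.2·60/(10 − 0.058·60) → 252 ÷ (163/25) = 6300/163 ≈ 38.650
Retention S: 1000/CN − 10 with CN=38.650 → S = 1000/63 ≈ 15.873 in
Ia = 0.2S: 0.2·15.873 = 3.175 in (exactly 200/63)
P − Ia = 8.930 − 3.175 = 36259/6300 ≈ 5.755 in (> 0, runoff occurs)
Q = (36259/6300)²/((36259/6300) + 1000/63) = (1314715081/39690000)/(136259/6300) = 1314715081/858431700 in ≈ 1.532 in

Q = 1314715081/858431700 in ≈ 1.532 in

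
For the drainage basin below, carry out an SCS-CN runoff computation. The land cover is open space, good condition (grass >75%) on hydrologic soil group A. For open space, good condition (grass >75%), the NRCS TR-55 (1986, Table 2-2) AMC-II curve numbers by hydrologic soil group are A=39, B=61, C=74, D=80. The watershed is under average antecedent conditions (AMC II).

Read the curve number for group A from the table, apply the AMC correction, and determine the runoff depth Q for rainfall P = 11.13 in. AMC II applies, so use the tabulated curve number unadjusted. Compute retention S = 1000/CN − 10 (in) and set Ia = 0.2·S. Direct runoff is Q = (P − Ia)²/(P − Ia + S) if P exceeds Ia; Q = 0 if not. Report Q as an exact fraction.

Q = 973876849/359607300 in ≈ 2.708 in

NRCS table: open space, good condition (grass >75%), soil group A → CN(II) = 39
CN(II) = 39; AMC II needs no correction.
Retention S: 1000/CN − 10 with CN=39.000 → S = 610/39 ≈ 15.641 in
Initial abstraction Ia = S/5 = (610/39)/5 = 122/39 ≈ 3.128 in
Since P=11.130 > Ia=3.128: effective rainfall P−Ia = 31207/3900 in
Q = (31207/3900)²/((31207/3900) + 610/39) = (973876849/15210000)/(92207/3900) = 973876849/359607300 in ≈ 2.708 in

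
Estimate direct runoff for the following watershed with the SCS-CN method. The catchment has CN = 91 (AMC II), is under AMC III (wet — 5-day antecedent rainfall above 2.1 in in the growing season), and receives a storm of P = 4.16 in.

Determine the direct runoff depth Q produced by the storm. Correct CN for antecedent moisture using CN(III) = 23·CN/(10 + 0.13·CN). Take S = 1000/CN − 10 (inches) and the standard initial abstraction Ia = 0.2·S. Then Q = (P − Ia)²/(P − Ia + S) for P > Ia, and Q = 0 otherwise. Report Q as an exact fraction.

Q = 5680287698/1541442175 in ≈ 3.685 in

Wet (AMC III): CN(III) = 23·91/(10 + 0.13·91) = 2093/(2183/100) = 209300/2183 ≈ 95.877
Retention S: 1000/CN − 10 with CN=95.877 → S = 900/2093 ≈ 0.430 in
Ia = 0.2·(900/2093) = 180/2093 in ≈ 0.086 in
P − Ia = 4.160 − 0.086 = 213172/52325 ≈ 4.074 in (> 0, runoff occurs)
Runoff Q = (P−Ia)²/(P−Ia+S) = (4.074)²/(4.074+0.430) = 5680287698/1541442175 ≈ 3.685 in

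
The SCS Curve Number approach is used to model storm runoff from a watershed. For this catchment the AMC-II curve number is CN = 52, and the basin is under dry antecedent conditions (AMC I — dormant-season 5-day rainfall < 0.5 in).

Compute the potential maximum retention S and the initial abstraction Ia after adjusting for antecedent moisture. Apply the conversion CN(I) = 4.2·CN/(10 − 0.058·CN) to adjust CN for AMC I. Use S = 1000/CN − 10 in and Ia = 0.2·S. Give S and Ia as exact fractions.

S = 2000/91 in ≈ 21.978 in; Ia = 400/91 in ≈ 4.396 in

Dry (AMC I): CN(I) = 4.2·52/(10 − 0.058·52) = (1092/5)/(873/125) = 9100/291 ≈ 31.271
Retention S: 1000/CN − 10 with CN=31.271 → S = 2000/91 ≈ 21.978 in
Ia = 0.2S: 0.2·21.978 = 4.396 in (exactly 400/91)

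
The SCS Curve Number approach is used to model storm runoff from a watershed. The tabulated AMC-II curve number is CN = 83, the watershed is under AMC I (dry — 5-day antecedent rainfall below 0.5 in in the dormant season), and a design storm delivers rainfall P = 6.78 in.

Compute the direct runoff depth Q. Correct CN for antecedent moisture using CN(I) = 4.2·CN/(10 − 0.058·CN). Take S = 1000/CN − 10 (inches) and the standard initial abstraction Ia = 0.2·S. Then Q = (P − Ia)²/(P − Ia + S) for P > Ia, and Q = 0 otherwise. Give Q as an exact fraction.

Adjust CN=83 to AMC I: 4.2·83/(10 − 0.058·83) → (1743/5) ÷ (2593/500) = 174300/2593 ≈ 67.219
S = 1000/(174300/2593) − 10 = 8500/1743 in ≈ 4.877 in
Ia = 0.2S: 0.2·4.877 = 0.975 in (exactly 1700/1743)
P − Ia = 6.780 − 0.975 = 505877/87150 ≈ 5.805 in (> 0, runoff occurs)
Runoff Q = (P−Ia)²/(P−Ia+S) = (5.805)²/(5.805+4.877) = 255911539129/81125930550 ≈ 3.154 in

Q = 255911539129/81125930550 in ≈ 3.154 in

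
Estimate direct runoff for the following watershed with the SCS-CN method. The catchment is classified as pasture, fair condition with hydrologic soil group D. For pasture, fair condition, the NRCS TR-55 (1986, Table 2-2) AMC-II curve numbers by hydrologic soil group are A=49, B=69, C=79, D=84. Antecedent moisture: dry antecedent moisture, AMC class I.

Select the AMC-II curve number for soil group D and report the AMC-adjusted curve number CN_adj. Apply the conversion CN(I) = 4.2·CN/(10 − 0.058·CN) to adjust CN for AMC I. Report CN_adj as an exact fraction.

NRCS table: pasture, fair condition, soil group D → CN(II) = 84
Adjust CN=84 to AMC I: 4.2·84/(10 − 0.058·84) → (1764/5) ÷ (641/125) = 44100/641 ≈ 68.799

CN_adj = 44100/641 ≈ 68.799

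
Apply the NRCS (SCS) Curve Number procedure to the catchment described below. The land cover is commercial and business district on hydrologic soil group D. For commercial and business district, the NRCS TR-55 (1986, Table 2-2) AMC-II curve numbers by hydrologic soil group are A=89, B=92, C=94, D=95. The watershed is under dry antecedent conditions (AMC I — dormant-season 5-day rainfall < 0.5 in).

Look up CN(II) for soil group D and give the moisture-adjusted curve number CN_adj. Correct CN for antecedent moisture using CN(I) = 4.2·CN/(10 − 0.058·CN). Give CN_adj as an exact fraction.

CN_adj = 39900/449 ≈ 88.864

NRCS table: commercial and business district, soil group D → CN(II) = 95
CN(I) from CN(II)=95: (4.2·95)/(10 − 0.058·95) = 39900/449 ≈ 88.864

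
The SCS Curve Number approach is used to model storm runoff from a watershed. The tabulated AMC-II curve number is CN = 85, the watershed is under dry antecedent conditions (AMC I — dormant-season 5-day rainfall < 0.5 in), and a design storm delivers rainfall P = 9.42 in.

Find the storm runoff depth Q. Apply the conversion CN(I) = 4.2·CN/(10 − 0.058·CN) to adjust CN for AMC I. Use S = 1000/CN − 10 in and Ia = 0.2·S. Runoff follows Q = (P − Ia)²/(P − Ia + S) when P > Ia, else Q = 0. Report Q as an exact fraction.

CN(I) from CN(II)=85: (4.2·85)/(10 − 0.058·85) = 11900/169 ≈ 70.414
S = 1000/(11900/169) − 10 = 500/119 in ≈ 4.202 in
Ia = 0.2S: 0.2·4.202 = 0.840 in (exactly 100/119)
P − Ia = 9.420 − 0.840 = 51049/5950 ≈ 8.580 in (> 0, runoff occurs)
Q: (51049/5950)² ÷ (76049/5950) = 2606000401/452491550 in (≈ 5.759 in)

Q = 2606000401/452491550 in ≈ 5.759 in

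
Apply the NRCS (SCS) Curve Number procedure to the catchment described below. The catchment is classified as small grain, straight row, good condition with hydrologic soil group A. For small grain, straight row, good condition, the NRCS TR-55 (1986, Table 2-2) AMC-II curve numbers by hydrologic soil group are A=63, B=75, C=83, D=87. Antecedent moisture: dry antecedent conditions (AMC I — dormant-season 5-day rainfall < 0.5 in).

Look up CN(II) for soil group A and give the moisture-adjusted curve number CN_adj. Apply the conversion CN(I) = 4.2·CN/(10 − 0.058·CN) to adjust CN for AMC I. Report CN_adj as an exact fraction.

NRCS table: small grain, straight row, good condition, soil group A → CN(II) = 63
CN(I) from CN(II)=63: (4.2·63)/(10 − 0.058·63) = 132300/3173 ≈ 41.696

CN_adj = 132300/3173 ≈ 41.696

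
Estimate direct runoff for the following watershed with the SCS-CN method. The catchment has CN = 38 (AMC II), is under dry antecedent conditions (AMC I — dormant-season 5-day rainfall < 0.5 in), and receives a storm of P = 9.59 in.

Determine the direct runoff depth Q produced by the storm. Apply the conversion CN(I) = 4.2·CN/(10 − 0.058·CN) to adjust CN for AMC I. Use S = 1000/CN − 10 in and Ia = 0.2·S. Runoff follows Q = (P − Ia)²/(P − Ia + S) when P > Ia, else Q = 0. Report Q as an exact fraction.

Adjust CN=38 to AMC I: 4.2·38/(10 − 0.058·38) → (798/5) ÷ (1949/250) = 39900/1949 ≈ 20.472
S = 1000/(39900/1949) − 10 = 15500/399 in ≈ 38.847 in
Ia = 0.2·(15500/399) = 3100/399 in ≈ 7.769 in
P − Ia = 9.590 − 7.769 = 72641/39900 ≈ 1.821 in (> 0, runoff occurs)
Q = (72641/39900)²/((72641/39900) + 15500/399) = (5276714881/1592010000)/(1622641/39900) = 5276714881/64743375900 in ≈ 0.082 in

Q = 5276714881/64743375900 in ≈ 0.082 in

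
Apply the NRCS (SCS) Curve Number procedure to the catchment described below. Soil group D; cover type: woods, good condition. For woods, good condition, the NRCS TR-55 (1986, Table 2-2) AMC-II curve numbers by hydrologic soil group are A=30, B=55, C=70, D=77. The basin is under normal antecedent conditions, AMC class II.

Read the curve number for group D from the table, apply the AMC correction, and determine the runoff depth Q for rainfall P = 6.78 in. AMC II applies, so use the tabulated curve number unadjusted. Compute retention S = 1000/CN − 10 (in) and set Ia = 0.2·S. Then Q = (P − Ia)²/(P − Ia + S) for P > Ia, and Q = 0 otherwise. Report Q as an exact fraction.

Q = 566582809/135916550 in ≈ 4.169 in

NRCS table: woods, good condition, soil group D → CN(II) = 77
Average conditions: CN = 77 (no AMC adjustment).
Max retention: S = 1000/77 − 10 = 230/77 in (≈ 2.987 in)
Ia = 0.2·(230/77) = 46/77 in ≈ 0.597 in
P − Ia = 6.780 − 0.597 = 23803/3850 ≈ 6.183 in (> 0, runoff occurs)
Q: (23803/3850)² ÷ (35303/3850) = 566582809/135916550 in (≈ 4.169 in)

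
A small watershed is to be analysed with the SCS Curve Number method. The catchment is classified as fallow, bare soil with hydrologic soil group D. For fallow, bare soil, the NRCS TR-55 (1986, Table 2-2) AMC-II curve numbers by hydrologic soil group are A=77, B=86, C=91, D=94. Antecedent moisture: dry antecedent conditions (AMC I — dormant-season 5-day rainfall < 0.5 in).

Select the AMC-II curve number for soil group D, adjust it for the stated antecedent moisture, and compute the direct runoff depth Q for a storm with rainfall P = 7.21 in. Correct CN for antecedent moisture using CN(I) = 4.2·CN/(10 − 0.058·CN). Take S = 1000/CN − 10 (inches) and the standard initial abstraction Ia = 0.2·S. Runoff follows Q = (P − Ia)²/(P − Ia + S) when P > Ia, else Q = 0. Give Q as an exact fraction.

Q = 51623929681/9120176100 in ≈ 5.660 in

NRCS table: fallow, bare soil, soil group D → CN(II) = 94
CN(I) from CN(II)=94: (4.2·94)/(10 − 0.058·94) = 32900/379 ≈ 86.807
Max retention: S = 1000/(32900/379) − 10 = 500/329 in (≈ 1.520 in)
Ia = 0.2S: 0.2·1.520 = 0.304 in (exactly 100/329)
Since P=7.210 > Ia=0.304: effective rainfall P−Ia = 227209/32900 in
Q = (227209/32900)²/((227209/32900) + 500/329) = (51623929681/1082410000)/(277209/32900) = 51623929681/9120176100 in ≈ 5.660 in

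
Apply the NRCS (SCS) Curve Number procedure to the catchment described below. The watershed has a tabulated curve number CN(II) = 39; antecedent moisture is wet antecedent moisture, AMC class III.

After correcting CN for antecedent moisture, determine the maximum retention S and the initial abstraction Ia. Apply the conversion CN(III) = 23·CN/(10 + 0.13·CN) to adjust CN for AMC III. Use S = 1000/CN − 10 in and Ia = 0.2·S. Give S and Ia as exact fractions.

S = 6100/897 in ≈ 6.800 in; Ia = 1220/897 in ≈ 1.360 in

Adjust CN=39 to AMC III: 23·39/(10 + 0.13·39) → 897 ÷ (1507/100) = 89700/1507 ≈ 59.522
Retention S: 1000/CN − 10 with CN=59.522 → S = 6100/897 ≈ 6.800 in
Initial abstraction Ia = S/5 = (6100/897)/5 = 1220/897 ≈ 1.360 in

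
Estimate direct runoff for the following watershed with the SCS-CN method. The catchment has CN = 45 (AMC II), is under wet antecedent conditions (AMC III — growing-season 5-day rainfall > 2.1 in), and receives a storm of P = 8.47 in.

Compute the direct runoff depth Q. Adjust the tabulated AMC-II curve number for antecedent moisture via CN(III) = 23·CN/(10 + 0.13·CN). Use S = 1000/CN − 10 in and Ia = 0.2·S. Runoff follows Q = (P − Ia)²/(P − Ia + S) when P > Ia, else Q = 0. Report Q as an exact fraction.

Q = 2137252931/495537300 in ≈ 4.313 in

Adjust CN=45 to AMC III: 23·45/(10 + 0.13·45) → 1035 ÷ (317/20) = 20700/317 ≈ 65.300
Max retention: S = 1000/(20700/317) − 10 = 1100/207 in (≈ 5.314 in)
Ia = 0.2·(1100/207) = 220/207 in ≈ 1.063 in
P − Ia = 8.470 − 1.063 = 153329/20700 ≈ 7.407 in (> 0, runoff occurs)
Runoff Q = (P−Ia)²/(P−Ia+S) = (7.407)²/(7.407+5.314) = 2137252931/495537300 ≈ 4.313 in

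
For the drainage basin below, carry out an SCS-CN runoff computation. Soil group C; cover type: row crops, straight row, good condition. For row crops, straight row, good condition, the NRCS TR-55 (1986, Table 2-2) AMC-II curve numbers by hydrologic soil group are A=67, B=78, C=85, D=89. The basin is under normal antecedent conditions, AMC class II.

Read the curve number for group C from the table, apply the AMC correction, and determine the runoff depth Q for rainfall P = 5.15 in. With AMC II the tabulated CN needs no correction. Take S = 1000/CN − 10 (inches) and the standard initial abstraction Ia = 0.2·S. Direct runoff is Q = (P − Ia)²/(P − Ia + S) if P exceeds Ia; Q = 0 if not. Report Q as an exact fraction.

Q = 2660161/758540 in ≈ 3.507 in

NRCS table: row crops, straight row, good condition, soil group C → CN(II) = 85
Average conditions: CN = 85 (no AMC adjustment).
S = 1000/85 − 10 = 30/17 in ≈ 1.765 in
Ia = 0.2·(30/17) = 6/17 in ≈ 0.353 in
Excess rainfall: 5.150 − 0.353 = 4.797 in; P > Ia so Q > 0
Q: (1631/340)² ÷ (2231/340) = 2660161/758540 in (≈ 3.507 in)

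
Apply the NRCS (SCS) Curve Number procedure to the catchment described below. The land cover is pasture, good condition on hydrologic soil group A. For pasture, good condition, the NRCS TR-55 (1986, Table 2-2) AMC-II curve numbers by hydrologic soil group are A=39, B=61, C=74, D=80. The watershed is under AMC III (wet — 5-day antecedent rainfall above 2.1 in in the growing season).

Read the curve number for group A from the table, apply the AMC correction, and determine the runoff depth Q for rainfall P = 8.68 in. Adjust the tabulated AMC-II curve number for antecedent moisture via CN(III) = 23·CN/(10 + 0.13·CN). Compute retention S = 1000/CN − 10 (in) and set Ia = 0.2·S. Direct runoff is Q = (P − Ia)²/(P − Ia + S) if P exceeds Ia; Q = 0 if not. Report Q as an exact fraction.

NRCS table: pasture, good condition, soil group A → CN(II) = 39
CN(III) from CN(II)=39: (23·39)/(10 + 0.13·39) = 89700/1507 ≈ 59.522
Retention S: 1000/CN − 10 with CN=59.522 → S = 6100/897 ≈ 6.800 in
Initial abstraction Ia = S/5 = (6100/897)/5 = 1220/897 ≈ 1.360 in
P − Ia = 8.680 − 1.360 = 164149/22425 ≈ 7.320 in (> 0, runoff occurs)
Q: (164149/22425)² ÷ (316649/22425) = 26944894201/7100853825 in (≈ 3.795 in)

Q = 26944894201/7100853825 in ≈ 3.795 in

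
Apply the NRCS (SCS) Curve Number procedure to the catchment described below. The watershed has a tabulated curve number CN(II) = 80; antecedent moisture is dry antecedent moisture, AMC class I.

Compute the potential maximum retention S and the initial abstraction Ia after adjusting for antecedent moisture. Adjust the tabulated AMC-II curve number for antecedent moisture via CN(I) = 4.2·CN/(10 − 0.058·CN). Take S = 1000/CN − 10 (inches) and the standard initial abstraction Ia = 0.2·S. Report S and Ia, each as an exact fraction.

S = 125/21 in ≈ 5.952 in; Ia = 25/21 in ≈ 1.190 in

Adjust CN=80 to AMC I: 4.2·80/(10 − 0.058·80) → 336 ÷ (134/25) = 4200/67 ≈ 62.687
Max retention: S = 1000/(4200/67) − 10 = 125/21 in (≈ 5.952 in)
Ia = 0.2S: 0.2·5.952 = 1.190 in (exactly 25/21)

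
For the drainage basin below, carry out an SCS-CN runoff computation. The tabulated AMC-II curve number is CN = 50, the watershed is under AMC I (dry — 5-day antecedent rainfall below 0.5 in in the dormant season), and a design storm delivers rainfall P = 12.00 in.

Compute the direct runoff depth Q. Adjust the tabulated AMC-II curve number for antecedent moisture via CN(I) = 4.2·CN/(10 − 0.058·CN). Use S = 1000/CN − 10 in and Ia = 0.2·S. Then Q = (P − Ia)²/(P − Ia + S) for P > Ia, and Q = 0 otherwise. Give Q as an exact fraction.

CN(I) from CN(II)=50: (4.2·50)/(10 − 0.058·50) = 2100/71 ≈ 29.577
Max retention: S = 1000/(2100/71) − 10 = 500/21 in (≈ 23.810 in)
Ia = 0.2S: 0.2·23.810 = 4.762 in (exactly 100/21)
P − Ia = 12.000 − 4.762 = 152/21 ≈ 7.238 in (> 0, runoff occurs)
Q = (152/21)²/((152/21) + 500/21) = (23104/441)/(652/21) = 5776/3423 in ≈ 1.687 in

Q = 5776/3423 in ≈ 1.687 in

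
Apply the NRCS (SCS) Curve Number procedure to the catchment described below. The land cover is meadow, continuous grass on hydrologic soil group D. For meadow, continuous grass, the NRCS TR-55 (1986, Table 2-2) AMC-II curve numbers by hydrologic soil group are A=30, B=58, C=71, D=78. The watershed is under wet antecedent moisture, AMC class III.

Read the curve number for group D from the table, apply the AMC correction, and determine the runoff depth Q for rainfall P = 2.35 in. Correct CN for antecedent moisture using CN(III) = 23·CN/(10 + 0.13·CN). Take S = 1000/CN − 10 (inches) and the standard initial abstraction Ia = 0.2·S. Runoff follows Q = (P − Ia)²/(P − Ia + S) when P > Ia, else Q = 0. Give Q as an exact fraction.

Q = 1425742081/1072076460 in ≈ 1.330 in

NRCS table: meadow, continuous grass, soil group D → CN(II) = 78
CN(III) from CN(II)=78: (23·78)/(10 + 0.13·78) = 89700/1007 ≈ 89.076
Max retention: S = 1000/(89700/1007) − 10 = 1100/897 in (≈ 1.226 in)
Initial abstraction Ia = S/5 = (1100/897)/5 = 220/897 ≈ 0.245 in
Excess rainfall: 2.350 − 0.245 = 2.105 in; P > Ia so Q > 0
Runoff Q = (P−Ia)²/(P−Ia+S) = (2.105)²/(2.105+1.226) = 1425742081/1072076460 ≈ 1.330 in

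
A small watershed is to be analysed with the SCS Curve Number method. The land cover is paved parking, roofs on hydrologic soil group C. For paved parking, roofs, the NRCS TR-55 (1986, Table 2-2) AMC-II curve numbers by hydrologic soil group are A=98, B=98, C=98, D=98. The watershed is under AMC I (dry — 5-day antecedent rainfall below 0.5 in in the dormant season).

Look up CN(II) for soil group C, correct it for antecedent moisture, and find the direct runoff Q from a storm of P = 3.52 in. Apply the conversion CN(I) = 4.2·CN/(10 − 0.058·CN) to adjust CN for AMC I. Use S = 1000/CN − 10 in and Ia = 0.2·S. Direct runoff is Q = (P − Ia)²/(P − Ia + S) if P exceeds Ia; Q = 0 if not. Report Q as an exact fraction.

NRCS table: paved parking, roofs, soil group C → CN(II) = 98
Dry (AMC I): CN(I) = 4.2·98/(10 − 0.058·98) = (2058/5)/(1079/250) = 102900/1079 ≈ 95.366
S = 1000/(102900/1079) − 10 = 500/1029 in ≈ 0.486 in
Ia = 0.2S: 0.2·0.486 = 0.097 in (exactly 100/1029)
Excess rainfall: 3.520 − 0.097 = 3.423 in; P > Ia so Q > 0
Q = (88052/25725)²/((88052/25725) + 500/1029) = (7753154704/661775625)/(100552/25725) = 969144338/323337525 in ≈ 2.997 in

Q = 969144338/323337525 in ≈ 2.997 in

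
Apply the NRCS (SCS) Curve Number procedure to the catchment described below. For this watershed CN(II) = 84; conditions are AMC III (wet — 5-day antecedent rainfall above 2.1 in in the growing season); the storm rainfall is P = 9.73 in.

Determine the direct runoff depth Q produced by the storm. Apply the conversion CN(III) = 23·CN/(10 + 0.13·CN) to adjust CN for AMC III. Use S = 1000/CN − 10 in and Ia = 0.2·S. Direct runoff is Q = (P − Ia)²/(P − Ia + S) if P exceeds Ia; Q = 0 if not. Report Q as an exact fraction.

Wet (AMC III): CN(III) = 23·84/(10 + 0.13·84) = 1932/(523/25) = 48300/523 ≈ 92.352
Retention S: 1000/CN − 10 with CN=92.352 → S = 400/483 ≈ 0.828 in
Initial abstraction Ia = S/5 = (400/483)/5 = 80/483 ≈ 0.166 in
P − Ia = 9.730 − 0.166 = 461959/48300 ≈ 9.564 in (> 0, runoff occurs)
Q = (461959/48300)²/((461959/48300) + 400/483) = (213406117681/2332890000)/(501959/48300) = 213406117681/24244619700 in ≈ 8.802 in

Q = 213406117681/24244619700 in ≈ 8.802 in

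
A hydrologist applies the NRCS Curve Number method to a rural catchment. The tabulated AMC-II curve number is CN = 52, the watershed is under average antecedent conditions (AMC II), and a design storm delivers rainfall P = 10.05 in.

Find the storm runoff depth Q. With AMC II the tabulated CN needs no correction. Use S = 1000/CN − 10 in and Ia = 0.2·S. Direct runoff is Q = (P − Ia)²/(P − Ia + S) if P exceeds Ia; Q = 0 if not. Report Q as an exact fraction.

Q = 1516563/392860 in ≈ 3.860 in

Average conditions: CN = 52 (no AMC adjustment).
Retention S: 1000/CN − 10 with CN=52.000 → S = 120/13 ≈ 9.231 in
Ia = 0.2S: 0.2·9.231 = 1.846 in (exactly 24/13)
Since P=10.050 > Ia=1.846: effective rainfall P−Ia = 2133/260 in
Q = (2133/260)²/((2133/260) + 120/13) = (4549689/67600)/(4533/260) = 1516563/392860 in ≈ 3.860 in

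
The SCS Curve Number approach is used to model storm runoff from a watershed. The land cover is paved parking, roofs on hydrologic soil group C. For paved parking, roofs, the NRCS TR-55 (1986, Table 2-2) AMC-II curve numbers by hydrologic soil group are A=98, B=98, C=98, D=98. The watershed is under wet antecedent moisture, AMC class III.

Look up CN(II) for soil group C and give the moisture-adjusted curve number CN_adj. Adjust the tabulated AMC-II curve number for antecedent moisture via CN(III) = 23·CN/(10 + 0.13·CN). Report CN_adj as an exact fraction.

CN_adj = 112700/1137 ≈ 99.120

NRCS table: paved parking, roofs, soil group C → CN(II) = 98
CN(III) from CN(II)=98: (23·98)/(10 + 0.13·98) = 112700/1137 ≈ 99.120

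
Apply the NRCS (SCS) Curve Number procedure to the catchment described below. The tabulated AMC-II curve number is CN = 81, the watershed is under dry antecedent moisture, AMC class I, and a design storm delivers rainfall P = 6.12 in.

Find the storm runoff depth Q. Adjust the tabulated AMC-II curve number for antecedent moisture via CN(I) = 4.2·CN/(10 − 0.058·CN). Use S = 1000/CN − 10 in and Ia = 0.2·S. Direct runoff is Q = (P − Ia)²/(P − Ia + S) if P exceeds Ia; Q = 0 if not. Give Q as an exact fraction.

Q = 45263839009/19147008825 in ≈ 2.364 in

CN(I) from CN(II)=81: (4.2·81)/(10 − 0.058·81) = 170100/2651 ≈ 64.164
S = 1000/(170100/2651) − 10 = 9500/1701 in ≈ 5.585 in
Initial abstraction Ia = S/5 = (9500/1701)/5 = 1900/1701 ≈ 1.117 in
Since P=6.120 > Ia=1.117: effective rainfall P−Ia = 212753/42525 in
Q = (212753/42525)²/((212753/42525) + 9500/1701) = (45263839009/1808375625)/(450253/42525) = 45263839009/19147008825 in ≈ 2.364 in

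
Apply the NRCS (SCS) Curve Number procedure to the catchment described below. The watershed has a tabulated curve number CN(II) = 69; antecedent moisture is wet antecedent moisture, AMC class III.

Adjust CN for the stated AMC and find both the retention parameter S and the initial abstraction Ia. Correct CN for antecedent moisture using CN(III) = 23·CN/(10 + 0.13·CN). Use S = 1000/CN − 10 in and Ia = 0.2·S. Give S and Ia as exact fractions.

Adjust CN=69 to AMC III: 23·69/(10 + 0.13·69) → 1587 ÷ (1897/100) = 158700/1897 ≈ 83.658
S = 1000/(158700/1897) − 10 = 3100/1587 in ≈ 1.953 in
Ia = 0.2S: 0.2·1.953 = 0.391 in (exactly 620/1587)

S = 3100/1587 in ≈ 1.953 in; Ia = 620/1587 in ≈ 0.391 in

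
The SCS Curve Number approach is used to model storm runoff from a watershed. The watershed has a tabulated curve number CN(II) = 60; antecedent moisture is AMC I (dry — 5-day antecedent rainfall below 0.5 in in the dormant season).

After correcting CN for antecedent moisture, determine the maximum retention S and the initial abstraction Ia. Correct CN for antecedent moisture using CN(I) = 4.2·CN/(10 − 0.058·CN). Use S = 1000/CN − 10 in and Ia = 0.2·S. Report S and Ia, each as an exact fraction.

Dry (AMC I): CN(I) = 4.2·60/(10 − 0.058·60) = 252/(163/25) = 6300/163 ≈ 38.650
Max retention: S = 1000/(6300/163) − 10 = 1000/63 in (≈ 15.873 in)
Ia = 0.2·(1000/63) = 200/63 in ≈ 3.175 in

S = 1000/63 in ≈ 15.873 in; Ia = 200/63 in ≈ 3.175 in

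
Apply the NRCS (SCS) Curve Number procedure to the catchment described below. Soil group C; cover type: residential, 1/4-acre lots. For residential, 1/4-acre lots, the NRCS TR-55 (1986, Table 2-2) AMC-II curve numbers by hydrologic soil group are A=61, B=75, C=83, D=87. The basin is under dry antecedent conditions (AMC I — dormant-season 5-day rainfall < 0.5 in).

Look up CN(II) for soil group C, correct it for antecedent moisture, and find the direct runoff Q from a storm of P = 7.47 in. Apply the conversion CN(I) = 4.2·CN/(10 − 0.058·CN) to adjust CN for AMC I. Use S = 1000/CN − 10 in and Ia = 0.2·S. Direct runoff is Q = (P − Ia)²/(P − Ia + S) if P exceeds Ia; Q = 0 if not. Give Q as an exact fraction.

NRCS table: residential, 1/4-acre lots, soil group C → CN(II) = 83
Dry (AMC I): CN(I) = 4.2·83/(10 − 0.058·83) = (1743/5)/(2593/500) = 174300/2593 ≈ 67.219
S = 1000/(174300/2593) − 10 = 8500/1743 in ≈ 4.877 in
Ia = 0.2S: 0.2·4.877 = 0.975 in (exactly 1700/1743)
P − Ia = 7.470 − 0.975 = 1132021/174300 ≈ 6.495 in (> 0, runoff occurs)
Q: (1132021/174300)² ÷ (1982021/174300) = 1281471544441/345466260300 in (≈ 3.709 in)

Q = 1281471544441/345466260300 in ≈ 3.709 in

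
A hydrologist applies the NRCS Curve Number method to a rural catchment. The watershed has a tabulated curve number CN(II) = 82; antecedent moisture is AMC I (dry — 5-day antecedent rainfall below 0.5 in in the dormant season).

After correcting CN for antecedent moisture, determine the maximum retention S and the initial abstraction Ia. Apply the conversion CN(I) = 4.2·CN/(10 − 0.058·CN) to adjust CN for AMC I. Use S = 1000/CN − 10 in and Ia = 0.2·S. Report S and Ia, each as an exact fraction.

CN(I) from CN(II)=82: (4.2·82)/(10 − 0.058·82) = 28700/437 ≈ 65.675
Max retention: S = 1000/(28700/437) − 10 = 1500/287 in (≈ 5.226 in)
Ia = 0.2·(1500/287) = 300/287 in ≈ 1.045 in

S = 1500/287 in ≈ 5.226 in; Ia = 300/287 in ≈ 1.045 in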